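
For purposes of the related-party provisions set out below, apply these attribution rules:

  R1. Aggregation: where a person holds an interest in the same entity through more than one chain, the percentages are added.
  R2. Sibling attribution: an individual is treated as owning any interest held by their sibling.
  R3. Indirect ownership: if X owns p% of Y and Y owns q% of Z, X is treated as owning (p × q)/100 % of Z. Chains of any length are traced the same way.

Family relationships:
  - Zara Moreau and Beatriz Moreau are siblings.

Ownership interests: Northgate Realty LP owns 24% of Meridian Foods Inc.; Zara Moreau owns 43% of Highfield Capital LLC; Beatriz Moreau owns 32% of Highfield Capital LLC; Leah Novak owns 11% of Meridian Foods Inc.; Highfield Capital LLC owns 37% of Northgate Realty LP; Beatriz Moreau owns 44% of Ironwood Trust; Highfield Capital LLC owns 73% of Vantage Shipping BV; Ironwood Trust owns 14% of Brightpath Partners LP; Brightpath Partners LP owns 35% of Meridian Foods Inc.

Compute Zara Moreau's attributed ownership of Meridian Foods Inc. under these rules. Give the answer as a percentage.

8.816%

By sibling attribution (R2), Zara Moreau is treated as also owning Beatriz Moreau's interest in Highfield Capital LLC, giving 43% + 32% = 75%.
By sibling attribution (R2), Zara Moreau is treated as owning Beatriz Moreau's 44% interest in Ironwood Trust.
Chain via Highfield Capital LLC → Northgate Realty LP (R3): 75% × 37% × 24% = 6.66% of Meridian Foods Inc.
Chain via Ironwood Trust → Brightpath Partners LP (R3): 44% × 14% × 35% = 2.156% of Meridian Foods Inc.
Aggregating (R1): 6.66% + 2.156% = 8.816%.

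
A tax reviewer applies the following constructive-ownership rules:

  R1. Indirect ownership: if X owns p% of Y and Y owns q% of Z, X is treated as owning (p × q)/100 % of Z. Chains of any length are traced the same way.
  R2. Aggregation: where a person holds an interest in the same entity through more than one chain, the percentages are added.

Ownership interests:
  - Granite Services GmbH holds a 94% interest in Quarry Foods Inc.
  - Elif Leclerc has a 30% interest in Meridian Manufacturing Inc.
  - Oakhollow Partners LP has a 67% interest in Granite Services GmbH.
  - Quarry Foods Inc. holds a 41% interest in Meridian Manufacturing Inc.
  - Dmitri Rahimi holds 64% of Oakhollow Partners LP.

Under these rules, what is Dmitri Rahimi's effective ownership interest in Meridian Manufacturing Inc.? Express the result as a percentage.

Chain via Oakhollow Partners LP → Granite Services GmbH → Quarry Foods Inc. (R1): 64% × 67% × 94% × 41% = 16.525952% of Meridian Manufacturing Inc.

16.525952%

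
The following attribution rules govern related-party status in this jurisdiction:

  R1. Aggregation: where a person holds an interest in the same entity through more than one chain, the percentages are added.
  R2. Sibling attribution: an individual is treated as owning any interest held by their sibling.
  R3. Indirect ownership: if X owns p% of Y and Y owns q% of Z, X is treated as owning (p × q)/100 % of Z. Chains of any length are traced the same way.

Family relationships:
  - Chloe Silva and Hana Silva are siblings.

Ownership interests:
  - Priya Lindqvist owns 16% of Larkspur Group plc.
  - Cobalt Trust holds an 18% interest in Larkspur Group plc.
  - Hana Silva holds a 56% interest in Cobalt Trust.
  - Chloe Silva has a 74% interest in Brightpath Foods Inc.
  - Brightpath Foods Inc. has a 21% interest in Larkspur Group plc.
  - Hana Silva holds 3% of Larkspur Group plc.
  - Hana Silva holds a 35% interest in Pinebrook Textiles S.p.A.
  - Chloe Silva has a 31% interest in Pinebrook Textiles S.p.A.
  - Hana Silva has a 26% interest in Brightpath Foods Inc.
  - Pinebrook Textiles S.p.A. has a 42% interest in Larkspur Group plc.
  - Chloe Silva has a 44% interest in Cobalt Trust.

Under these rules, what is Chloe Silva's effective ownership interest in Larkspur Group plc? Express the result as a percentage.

69.72%

By sibling attribution (R2), Chloe Silva is treated as also owning Hana Silva's interest in Pinebrook Textiles S.p.A, giving 31% + 35% = 66%.
By sibling attribution (R2), Chloe Silva is treated as also owning Hana Silva's interest in Cobalt Trust, giving 44% + 56% = 100%.
By sibling attribution (R2), Chloe Silva is treated as also owning Hana Silva's interest in Brightpath Foods Inc, giving 74% + 26% = 100%.
By sibling attribution (R2), Chloe Silva is treated as owning Hana Silva's 3% interest in Larkspur Group plc.
Chain via Pinebrook Textiles S.p.A. (R3): 66% × 42% = 27.72% of Larkspur Group plc.
Chain via Cobalt Trust (R3): 100% × 18% = 18% of Larkspur Group plc.
Chain via Brightpath Foods Inc. (R3): 100% × 21% = 21% of Larkspur Group plc.
Direct interest in Larkspur Group plc: 3%.
Aggregating (R1): 27.72% + 18% + 21% + 3% = 69.72%.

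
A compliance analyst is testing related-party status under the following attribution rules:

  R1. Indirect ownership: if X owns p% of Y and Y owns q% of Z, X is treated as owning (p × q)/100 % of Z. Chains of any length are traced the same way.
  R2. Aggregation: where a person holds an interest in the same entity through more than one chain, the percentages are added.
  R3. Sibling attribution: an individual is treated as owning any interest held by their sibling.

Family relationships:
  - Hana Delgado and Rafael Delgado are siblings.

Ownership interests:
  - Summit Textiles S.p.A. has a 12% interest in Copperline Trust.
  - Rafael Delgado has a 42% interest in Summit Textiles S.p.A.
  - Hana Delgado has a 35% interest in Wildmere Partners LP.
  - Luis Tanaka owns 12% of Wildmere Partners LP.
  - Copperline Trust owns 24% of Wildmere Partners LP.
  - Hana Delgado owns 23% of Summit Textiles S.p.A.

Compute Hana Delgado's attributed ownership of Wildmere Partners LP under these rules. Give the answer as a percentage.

36.872%

By sibling attribution (R3), Hana Delgado is treated as also owning Rafael Delgado's interest in Summit Textiles S.p.A, giving 23% + 42% = 65%.
Chain via Summit Textiles S.p.A. → Copperline Trust (R1): 65% × 12% × 24% = 1.872% of Wildmere Partners LP.
Direct interest in Wildmere Partners LP: 35%.
Aggregating (R2): 1.872% + 35% = 36.872%.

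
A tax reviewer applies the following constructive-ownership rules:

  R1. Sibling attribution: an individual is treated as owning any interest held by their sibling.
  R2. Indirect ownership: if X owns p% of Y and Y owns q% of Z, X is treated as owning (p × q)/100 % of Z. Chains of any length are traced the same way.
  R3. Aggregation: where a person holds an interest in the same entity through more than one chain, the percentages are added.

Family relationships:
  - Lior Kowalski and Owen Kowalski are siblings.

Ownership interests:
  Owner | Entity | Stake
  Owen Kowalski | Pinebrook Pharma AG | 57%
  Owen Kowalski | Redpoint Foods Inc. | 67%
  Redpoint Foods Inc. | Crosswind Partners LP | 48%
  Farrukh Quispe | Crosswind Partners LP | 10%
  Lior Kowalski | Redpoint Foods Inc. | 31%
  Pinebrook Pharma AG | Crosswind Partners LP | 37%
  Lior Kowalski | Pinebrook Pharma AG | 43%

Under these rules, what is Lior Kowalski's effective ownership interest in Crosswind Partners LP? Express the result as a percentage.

By sibling attribution (R1), Lior Kowalski is treated as also owning Owen Kowalski's interest in Pinebrook Pharma AG, giving 43% + 57% = 100%.
By sibling attribution (R1), Lior Kowalski is treated as also owning Owen Kowalski's interest in Redpoint Foods Inc, giving 31% + 67% = 98%.
Chain via Pinebrook Pharma AG (R2): 100% × 37% = 37% of Crosswind Partners LP.
Chain via Redpoint Foods Inc. (R2): 98% × 48% = 47.04% of Crosswind Partners LP.
Aggregating (R3): 37% + 47.04% = 84.04%.

84.04%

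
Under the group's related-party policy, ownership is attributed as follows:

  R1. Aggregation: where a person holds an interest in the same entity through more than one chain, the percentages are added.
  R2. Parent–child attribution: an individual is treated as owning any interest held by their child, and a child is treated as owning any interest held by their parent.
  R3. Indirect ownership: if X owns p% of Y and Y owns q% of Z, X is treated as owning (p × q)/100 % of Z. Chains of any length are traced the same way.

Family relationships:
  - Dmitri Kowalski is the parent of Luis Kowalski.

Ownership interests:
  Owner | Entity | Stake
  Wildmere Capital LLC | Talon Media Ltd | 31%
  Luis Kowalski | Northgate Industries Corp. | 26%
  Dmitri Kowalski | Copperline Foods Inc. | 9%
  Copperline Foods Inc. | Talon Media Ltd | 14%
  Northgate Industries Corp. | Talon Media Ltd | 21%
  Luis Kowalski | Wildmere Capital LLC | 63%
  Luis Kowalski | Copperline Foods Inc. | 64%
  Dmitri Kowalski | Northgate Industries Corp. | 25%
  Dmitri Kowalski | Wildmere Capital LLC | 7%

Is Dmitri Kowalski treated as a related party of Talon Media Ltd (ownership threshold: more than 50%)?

No

By parent–child attribution (R2), Dmitri Kowalski is treated as also owning Luis Kowalski's interest in Northgate Industries Corp, giving 25% + 26% = 51%.
By parent–child attribution (R2), Dmitri Kowalski is treated as also owning Luis Kowalski's interest in Wildmere Capital LLC, giving 7% + 63% = 70%.
By parent–child attribution (R2), Dmitri Kowalski is treated as also owning Luis Kowalski's interest in Copperline Foods Inc, giving 9% + 64% = 73%.
Chain via Northgate Industries Corp. (R3): 51% × 21% = 10.71% of Talon Media Ltd.
Chain via Wildmere Capital LLC (R3): 70% × 31% = 21.7% of Talon Media Ltd.
Chain via Copperline Foods Inc. (R3): 73% × 14% = 10.22% of Talon Media Ltd.
Aggregating (R1): 10.71% + 21.7% + 10.22% = 42.63%.
42.63% does not exceed the 50% threshold, so Dmitri is not a related party to Talon Media Ltd.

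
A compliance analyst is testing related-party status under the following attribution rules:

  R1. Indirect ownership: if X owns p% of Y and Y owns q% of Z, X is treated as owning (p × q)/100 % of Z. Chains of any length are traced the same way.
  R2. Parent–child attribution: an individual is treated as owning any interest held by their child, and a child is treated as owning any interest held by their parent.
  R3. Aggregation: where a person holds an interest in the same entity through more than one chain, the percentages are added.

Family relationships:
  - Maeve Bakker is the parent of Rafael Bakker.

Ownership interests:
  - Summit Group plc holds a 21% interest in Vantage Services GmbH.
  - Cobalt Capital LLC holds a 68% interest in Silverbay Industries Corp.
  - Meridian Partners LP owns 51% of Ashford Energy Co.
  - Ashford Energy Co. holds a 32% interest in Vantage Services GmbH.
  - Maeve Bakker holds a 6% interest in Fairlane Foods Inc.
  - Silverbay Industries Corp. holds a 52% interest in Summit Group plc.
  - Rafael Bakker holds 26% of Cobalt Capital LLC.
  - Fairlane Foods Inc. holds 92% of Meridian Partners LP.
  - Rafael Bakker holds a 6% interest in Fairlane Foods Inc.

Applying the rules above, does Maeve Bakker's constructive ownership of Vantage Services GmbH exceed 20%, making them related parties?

No

By parent–child attribution (R2), Maeve Bakker is treated as also owning Rafael Bakker's interest in Fairlane Foods Inc, giving 6% + 6% = 12%.
By parent–child attribution (R2), Maeve Bakker is treated as owning Rafael Bakker's 26% interest in Cobalt Capital LLC.
Chain via Fairlane Foods Inc. → Meridian Partners LP → Ashford Energy Co. (R1): 12% × 92% × 51% × 32% = 1.801728% of Vantage Services GmbH.
Chain via Cobalt Capital LLC → Silverbay Industries Corp. → Summit Group plc (R1): 26% × 68% × 52% × 21% = 1.930656% of Vantage Services GmbH.
Aggregating (R3): 1.801728% + 1.930656% = 3.732384%.
3.732384% does not exceed the 20% threshold, so Maeve is not a related party to Vantage Services GmbH.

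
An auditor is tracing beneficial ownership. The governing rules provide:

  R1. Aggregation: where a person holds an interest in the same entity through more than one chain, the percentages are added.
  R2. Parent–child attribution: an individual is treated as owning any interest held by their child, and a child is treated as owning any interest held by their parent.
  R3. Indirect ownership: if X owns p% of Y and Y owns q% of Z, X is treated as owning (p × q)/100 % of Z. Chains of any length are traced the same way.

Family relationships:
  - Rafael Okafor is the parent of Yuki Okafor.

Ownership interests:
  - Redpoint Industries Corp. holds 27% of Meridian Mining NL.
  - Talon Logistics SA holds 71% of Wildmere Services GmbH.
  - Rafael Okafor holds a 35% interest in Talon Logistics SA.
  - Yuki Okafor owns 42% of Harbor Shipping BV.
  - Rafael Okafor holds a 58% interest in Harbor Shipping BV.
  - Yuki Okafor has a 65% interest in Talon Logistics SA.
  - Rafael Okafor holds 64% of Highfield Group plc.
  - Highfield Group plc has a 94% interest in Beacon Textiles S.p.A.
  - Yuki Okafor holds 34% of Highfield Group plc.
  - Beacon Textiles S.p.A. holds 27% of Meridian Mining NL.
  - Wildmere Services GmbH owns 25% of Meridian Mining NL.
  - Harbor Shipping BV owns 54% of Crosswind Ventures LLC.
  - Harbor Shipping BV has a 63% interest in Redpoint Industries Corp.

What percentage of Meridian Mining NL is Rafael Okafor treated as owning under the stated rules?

59.6324%

By parent–child attribution (R2), Rafael Okafor is treated as also owning Yuki Okafor's interest in Highfield Group plc, giving 64% + 34% = 98%.
By parent–child attribution (R2), Rafael Okafor is treated as also owning Yuki Okafor's interest in Harbor Shipping BV, giving 58% + 42% = 100%.
By parent–child attribution (R2), Rafael Okafor is treated as also owning Yuki Okafor's interest in Talon Logistics SA, giving 35% + 65% = 100%.
Chain via Highfield Group plc → Beacon Textiles S.p.A. (R3): 98% × 94% × 27% = 24.8724% of Meridian Mining NL.
Chain via Harbor Shipping BV → Redpoint Industries Corp. (R3): 100% × 63% × 27% = 17.01% of Meridian Mining NL.
Chain via Talon Logistics SA → Wildmere Services GmbH (R3): 100% × 71% × 25% = 17.75% of Meridian Mining NL.
Aggregating (R1): 24.8724% + 17.01% + 17.75% = 59.6324%.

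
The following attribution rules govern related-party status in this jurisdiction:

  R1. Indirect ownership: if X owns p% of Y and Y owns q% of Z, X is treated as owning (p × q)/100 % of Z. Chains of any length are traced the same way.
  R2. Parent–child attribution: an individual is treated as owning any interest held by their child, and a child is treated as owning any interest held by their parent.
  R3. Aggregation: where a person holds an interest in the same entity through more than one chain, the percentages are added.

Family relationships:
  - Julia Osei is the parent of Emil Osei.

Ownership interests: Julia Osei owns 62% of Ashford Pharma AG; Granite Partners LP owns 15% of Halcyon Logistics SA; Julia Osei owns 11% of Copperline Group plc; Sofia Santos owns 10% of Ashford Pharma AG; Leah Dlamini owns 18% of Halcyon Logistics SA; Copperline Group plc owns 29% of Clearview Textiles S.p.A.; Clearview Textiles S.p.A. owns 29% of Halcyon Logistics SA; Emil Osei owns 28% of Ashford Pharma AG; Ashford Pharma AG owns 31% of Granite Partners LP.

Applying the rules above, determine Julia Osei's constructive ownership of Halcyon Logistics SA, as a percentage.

5.1101%

By parent–child attribution (R2), Julia Osei is treated as also owning Emil Osei's interest in Ashford Pharma AG, giving 62% + 28% = 90%.
Chain via Ashford Pharma AG → Granite Partners LP (R1): 90% × 31% × 15% = 4.185% of Halcyon Logistics SA.
Chain via Copperline Group plc → Clearview Textiles S.p.A. (R1): 11% × 29% × 29% = 0.9251% of Halcyon Logistics SA.
Aggregating (R3): 4.185% + 0.9251% = 5.1101%.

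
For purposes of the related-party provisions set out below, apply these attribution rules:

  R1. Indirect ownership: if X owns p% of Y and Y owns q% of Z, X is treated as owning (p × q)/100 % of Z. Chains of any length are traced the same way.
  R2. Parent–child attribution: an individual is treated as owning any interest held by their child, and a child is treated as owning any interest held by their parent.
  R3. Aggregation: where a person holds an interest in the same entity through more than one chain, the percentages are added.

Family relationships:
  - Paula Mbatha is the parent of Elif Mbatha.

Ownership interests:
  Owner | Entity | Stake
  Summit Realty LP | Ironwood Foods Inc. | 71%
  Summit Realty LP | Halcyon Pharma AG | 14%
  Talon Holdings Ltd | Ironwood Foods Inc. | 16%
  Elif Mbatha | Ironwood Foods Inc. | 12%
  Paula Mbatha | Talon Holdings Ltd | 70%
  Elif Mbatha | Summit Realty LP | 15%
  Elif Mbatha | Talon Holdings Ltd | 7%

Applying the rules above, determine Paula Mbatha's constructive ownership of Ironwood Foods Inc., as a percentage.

By parent–child attribution (R2), Paula Mbatha is treated as also owning Elif Mbatha's interest in Talon Holdings Ltd, giving 70% + 7% = 77%.
By parent–child attribution (R2), Paula Mbatha is treated as owning Elif Mbatha's 15% interest in Summit Realty LP.
By parent–child attribution (R2), Paula Mbatha is treated as owning Elif Mbatha's 12% interest in Ironwood Foods Inc.
Chain via Talon Holdings Ltd (R1): 77% × 16% = 12.32% of Ironwood Foods Inc.
Chain via Summit Realty LP (R1): 15% × 71% = 10.65% of Ironwood Foods Inc.
Direct interest in Ironwood Foods Inc: 12%.
Aggregating (R3): 12.32% + 10.65% + 12% = 34.97%.

34.97%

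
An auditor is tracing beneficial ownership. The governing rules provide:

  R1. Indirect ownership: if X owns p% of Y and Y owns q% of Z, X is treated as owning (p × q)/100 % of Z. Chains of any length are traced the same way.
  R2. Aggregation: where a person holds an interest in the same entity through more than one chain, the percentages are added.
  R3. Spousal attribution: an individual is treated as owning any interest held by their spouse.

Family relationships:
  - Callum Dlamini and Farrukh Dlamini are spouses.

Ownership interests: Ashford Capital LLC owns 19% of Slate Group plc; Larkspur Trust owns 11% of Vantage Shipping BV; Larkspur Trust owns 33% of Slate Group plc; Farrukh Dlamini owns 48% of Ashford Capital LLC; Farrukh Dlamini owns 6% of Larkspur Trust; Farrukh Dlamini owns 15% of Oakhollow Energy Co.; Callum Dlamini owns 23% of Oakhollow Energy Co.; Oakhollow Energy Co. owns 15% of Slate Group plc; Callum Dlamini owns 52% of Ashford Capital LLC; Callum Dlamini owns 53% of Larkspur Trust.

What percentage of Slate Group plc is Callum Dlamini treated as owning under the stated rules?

By spousal attribution (R3), Callum Dlamini is treated as also owning Farrukh Dlamini's interest in Oakhollow Energy Co, giving 23% + 15% = 38%.
By spousal attribution (R3), Callum Dlamini is treated as also owning Farrukh Dlamini's interest in Ashford Capital LLC, giving 52% + 48% = 100%.
By spousal attribution (R3), Callum Dlamini is treated as also owning Farrukh Dlamini's interest in Larkspur Trust, giving 53% + 6% = 59%.
Chain via Oakhollow Energy Co. (R1): 38% × 15% = 5.7% of Slate Group plc.
Chain via Ashford Capital LLC (R1): 100% × 19% = 19% of Slate Group plc.
Chain via Larkspur Trust (R1): 59% × 33% = 19.47% of Slate Group plc.
Aggregating (R2): 5.7% + 19% + 19.47% = 44.17%.

44.17%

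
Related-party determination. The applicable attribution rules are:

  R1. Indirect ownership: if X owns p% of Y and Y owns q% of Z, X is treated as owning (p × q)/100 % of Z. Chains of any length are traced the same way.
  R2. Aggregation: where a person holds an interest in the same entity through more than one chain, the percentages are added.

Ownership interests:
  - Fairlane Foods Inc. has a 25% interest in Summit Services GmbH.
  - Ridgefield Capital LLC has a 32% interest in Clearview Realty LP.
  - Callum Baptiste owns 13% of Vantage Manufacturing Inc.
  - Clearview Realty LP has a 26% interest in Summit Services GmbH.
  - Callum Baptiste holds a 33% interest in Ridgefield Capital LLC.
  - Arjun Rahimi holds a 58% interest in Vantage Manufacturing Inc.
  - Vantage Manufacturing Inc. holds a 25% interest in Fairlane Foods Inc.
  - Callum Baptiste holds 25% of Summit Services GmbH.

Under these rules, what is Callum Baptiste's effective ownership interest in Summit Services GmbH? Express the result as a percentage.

Chain via Ridgefield Capital LLC → Clearview Realty LP (R1): 33% × 32% × 26% = 2.7456% of Summit Services GmbH.
Chain via Vantage Manufacturing Inc. → Fairlane Foods Inc. (R1): 13% × 25% × 25% = 0.8125% of Summit Services GmbH.
Direct interest in Summit Services GmbH: 25%.
Aggregating (R2): 2.7456% + 0.8125% + 25% = 28.5581%.

28.5581%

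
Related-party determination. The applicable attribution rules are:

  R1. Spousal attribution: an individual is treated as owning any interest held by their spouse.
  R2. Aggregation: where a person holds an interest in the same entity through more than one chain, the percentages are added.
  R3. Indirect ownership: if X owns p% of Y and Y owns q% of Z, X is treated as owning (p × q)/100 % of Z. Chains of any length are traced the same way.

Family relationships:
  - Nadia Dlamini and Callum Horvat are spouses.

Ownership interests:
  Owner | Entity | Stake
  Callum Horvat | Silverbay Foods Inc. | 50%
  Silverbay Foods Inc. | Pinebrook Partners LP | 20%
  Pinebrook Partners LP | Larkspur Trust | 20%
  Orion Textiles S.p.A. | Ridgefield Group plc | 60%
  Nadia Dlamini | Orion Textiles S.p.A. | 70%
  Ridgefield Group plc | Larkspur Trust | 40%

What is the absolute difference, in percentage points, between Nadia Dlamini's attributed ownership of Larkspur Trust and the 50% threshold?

By spousal attribution (R1), Nadia Dlamini is treated as owning Callum Horvat's 50% interest in Silverbay Foods Inc.
Chain via Orion Textiles S.p.A. → Ridgefield Group plc (R3): 70% × 60% × 40% = 16.8% of Larkspur Trust.
Chain via Silverbay Foods Inc. → Pinebrook Partners LP (R3): 50% × 20% × 20% = 2% of Larkspur Trust.
Aggregating (R2): 16.8% + 2% = 18.8%.
18.8% falls short of the 50% threshold by 31.2 percentage points.

31.2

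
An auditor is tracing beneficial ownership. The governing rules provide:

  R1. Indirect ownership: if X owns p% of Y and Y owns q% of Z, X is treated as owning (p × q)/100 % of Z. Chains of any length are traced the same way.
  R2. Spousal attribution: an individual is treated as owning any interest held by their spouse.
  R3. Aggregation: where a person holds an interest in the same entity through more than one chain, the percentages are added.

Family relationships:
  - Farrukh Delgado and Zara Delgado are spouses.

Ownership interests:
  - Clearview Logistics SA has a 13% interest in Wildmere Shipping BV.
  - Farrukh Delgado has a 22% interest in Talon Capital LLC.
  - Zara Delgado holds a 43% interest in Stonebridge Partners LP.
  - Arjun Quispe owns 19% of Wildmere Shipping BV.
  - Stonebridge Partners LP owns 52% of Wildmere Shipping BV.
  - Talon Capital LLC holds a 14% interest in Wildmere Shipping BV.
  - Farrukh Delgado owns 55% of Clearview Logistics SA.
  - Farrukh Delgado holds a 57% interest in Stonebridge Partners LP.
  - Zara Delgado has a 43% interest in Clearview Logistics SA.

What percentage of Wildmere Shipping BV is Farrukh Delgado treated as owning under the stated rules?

67.82%

By spousal attribution (R2), Farrukh Delgado is treated as also owning Zara Delgado's interest in Clearview Logistics SA, giving 55% + 43% = 98%.
By spousal attribution (R2), Farrukh Delgado is treated as also owning Zara Delgado's interest in Stonebridge Partners LP, giving 57% + 43% = 100%.
Chain via Clearview Logistics SA (R1): 98% × 13% = 12.74% of Wildmere Shipping BV.
Chain via Talon Capital LLC (R1): 22% × 14% = 3.08% of Wildmere Shipping BV.
Chain via Stonebridge Partners LP (R1): 100% × 52% = 52% of Wildmere Shipping BV.
Aggregating (R3): 12.74% + 3.08% + 52% = 67.82%.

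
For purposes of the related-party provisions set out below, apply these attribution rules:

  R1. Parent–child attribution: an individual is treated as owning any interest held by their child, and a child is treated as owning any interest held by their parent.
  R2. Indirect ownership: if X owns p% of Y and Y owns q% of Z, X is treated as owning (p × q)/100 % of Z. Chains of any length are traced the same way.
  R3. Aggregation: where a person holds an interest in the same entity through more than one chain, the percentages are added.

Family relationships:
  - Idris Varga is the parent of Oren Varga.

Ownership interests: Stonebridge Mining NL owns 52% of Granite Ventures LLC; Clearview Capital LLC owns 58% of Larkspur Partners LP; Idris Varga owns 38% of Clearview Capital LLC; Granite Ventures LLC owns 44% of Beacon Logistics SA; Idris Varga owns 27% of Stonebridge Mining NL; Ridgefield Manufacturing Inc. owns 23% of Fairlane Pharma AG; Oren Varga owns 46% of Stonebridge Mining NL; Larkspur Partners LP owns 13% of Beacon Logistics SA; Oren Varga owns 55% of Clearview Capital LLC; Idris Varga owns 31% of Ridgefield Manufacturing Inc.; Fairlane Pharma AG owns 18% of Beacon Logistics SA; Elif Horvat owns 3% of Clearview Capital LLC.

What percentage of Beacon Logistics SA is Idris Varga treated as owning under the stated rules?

By parent–child attribution (R1), Idris Varga is treated as also owning Oren Varga's interest in Stonebridge Mining NL, giving 27% + 46% = 73%.
By parent–child attribution (R1), Idris Varga is treated as also owning Oren Varga's interest in Clearview Capital LLC, giving 38% + 55% = 93%.
Chain via Stonebridge Mining NL → Granite Ventures LLC (R2): 73% × 52% × 44% = 16.7024% of Beacon Logistics SA.
Chain via Clearview Capital LLC → Larkspur Partners LP (R2): 93% × 58% × 13% = 7.0122% of Beacon Logistics SA.
Chain via Ridgefield Manufacturing Inc. → Fairlane Pharma AG (R2): 31% × 23% × 18% = 1.2834% of Beacon Logistics SA.
Aggregating (R3): 16.7024% + 7.0122% + 1.2834% = 24.998%.

24.998%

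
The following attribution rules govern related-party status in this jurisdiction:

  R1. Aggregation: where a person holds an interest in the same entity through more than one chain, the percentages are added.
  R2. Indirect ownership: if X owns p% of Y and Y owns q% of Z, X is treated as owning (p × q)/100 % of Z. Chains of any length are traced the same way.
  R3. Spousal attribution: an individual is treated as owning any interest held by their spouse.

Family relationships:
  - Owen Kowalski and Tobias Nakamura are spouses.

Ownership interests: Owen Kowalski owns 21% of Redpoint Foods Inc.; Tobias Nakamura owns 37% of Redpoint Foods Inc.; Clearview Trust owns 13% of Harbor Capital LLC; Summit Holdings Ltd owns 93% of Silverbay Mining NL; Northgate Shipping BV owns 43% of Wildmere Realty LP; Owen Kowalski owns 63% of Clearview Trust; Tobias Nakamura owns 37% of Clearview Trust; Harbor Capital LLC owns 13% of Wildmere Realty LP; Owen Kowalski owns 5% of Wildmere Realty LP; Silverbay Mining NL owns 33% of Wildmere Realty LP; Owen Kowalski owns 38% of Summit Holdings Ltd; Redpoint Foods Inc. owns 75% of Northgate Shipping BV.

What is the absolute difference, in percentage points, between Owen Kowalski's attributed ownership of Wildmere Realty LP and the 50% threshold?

12.9428

By spousal attribution (R3), Owen Kowalski is treated as also owning Tobias Nakamura's interest in Clearview Trust, giving 63% + 37% = 100%.
By spousal attribution (R3), Owen Kowalski is treated as also owning Tobias Nakamura's interest in Redpoint Foods Inc, giving 21% + 37% = 58%.
Chain via Clearview Trust → Harbor Capital LLC (R2): 100% × 13% × 13% = 1.69% of Wildmere Realty LP.
Chain via Redpoint Foods Inc. → Northgate Shipping BV (R2): 58% × 75% × 43% = 18.705% of Wildmere Realty LP.
Chain via Summit Holdings Ltd → Silverbay Mining NL (R2): 38% × 93% × 33% = 11.6622% of Wildmere Realty LP.
Direct interest in Wildmere Realty LP: 5%.
Aggregating (R1): 1.69% + 18.705% + 11.6622% + 5% = 37.0572%.
37.0572% falls short of the 50% threshold by 12.9428 percentage points.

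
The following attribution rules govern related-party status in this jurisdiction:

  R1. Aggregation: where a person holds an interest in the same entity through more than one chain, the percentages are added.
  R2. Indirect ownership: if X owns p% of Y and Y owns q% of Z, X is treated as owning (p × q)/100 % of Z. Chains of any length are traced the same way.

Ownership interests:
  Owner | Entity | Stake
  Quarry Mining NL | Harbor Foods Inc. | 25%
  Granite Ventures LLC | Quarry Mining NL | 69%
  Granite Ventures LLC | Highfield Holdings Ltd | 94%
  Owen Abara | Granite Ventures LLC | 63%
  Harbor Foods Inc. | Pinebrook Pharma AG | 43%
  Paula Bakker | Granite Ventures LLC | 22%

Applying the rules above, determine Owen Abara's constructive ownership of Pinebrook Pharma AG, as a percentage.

4.673025%

Chain via Granite Ventures LLC → Quarry Mining NL → Harbor Foods Inc. (R2): 63% × 69% × 25% × 43% = 4.673025% of Pinebrook Pharma AG.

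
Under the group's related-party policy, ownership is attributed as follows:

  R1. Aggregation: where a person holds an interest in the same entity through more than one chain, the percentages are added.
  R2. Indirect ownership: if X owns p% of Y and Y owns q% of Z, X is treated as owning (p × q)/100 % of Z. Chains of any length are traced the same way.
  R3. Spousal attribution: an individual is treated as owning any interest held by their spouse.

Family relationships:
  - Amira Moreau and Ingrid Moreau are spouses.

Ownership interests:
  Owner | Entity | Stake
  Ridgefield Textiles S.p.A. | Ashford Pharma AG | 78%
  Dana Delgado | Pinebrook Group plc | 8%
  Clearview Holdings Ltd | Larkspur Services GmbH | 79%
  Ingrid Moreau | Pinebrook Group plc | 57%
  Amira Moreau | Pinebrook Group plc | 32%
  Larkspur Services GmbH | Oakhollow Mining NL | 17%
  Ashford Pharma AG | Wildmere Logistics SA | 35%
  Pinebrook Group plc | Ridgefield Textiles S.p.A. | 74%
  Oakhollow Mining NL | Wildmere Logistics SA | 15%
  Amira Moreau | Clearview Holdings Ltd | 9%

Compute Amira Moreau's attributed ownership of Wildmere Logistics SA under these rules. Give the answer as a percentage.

By spousal attribution (R3), Amira Moreau is treated as also owning Ingrid Moreau's interest in Pinebrook Group plc, giving 32% + 57% = 89%.
Chain via Pinebrook Group plc → Ridgefield Textiles S.p.A. → Ashford Pharma AG (R2): 89% × 74% × 78% × 35% = 17.97978% of Wildmere Logistics SA.
Chain via Clearview Holdings Ltd → Larkspur Services GmbH → Oakhollow Mining NL (R2): 9% × 79% × 17% × 15% = 0.181305% of Wildmere Logistics SA.
Aggregating (R1): 17.97978% + 0.181305% = 18.161085%.

18.161085%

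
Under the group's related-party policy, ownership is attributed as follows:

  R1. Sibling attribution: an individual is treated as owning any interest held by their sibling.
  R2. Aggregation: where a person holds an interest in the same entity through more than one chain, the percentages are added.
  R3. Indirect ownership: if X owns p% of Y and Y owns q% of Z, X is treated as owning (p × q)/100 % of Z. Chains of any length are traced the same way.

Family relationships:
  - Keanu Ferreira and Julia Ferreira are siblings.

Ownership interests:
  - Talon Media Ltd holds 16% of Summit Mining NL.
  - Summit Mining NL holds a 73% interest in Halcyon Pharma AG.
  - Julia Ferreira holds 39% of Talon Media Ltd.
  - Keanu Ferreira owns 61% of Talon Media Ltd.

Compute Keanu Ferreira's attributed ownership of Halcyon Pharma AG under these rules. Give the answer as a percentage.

11.68%

By sibling attribution (R1), Keanu Ferreira is treated as also owning Julia Ferreira's interest in Talon Media Ltd, giving 61% + 39% = 100%.
Chain via Talon Media Ltd → Summit Mining NL (R3): 100% × 16% × 73% = 11.68% of Halcyon Pharma AG.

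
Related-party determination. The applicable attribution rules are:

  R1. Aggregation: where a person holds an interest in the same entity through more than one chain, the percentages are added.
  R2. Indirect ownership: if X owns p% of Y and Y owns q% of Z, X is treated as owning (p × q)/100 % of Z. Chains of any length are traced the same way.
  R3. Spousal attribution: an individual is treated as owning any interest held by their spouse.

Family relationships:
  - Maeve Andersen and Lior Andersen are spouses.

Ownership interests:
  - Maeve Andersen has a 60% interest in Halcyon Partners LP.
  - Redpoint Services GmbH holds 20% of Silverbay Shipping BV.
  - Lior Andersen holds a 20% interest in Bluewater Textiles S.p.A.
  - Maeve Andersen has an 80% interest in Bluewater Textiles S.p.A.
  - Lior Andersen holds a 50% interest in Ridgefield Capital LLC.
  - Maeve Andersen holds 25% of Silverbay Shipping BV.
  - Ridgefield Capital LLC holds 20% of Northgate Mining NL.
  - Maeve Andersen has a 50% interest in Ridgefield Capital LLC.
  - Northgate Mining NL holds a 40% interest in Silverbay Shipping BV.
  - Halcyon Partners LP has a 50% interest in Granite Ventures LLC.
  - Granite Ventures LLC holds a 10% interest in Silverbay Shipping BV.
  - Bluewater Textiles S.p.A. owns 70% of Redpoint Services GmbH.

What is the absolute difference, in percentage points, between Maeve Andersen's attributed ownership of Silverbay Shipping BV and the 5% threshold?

45

By spousal attribution (R3), Maeve Andersen is treated as also owning Lior Andersen's interest in Ridgefield Capital LLC, giving 50% + 50% = 100%.
By spousal attribution (R3), Maeve Andersen is treated as also owning Lior Andersen's interest in Bluewater Textiles S.p.A, giving 80% + 20% = 100%.
Chain via Halcyon Partners LP → Granite Ventures LLC (R2): 60% × 50% × 10% = 3% of Silverbay Shipping BV.
Chain via Ridgefield Capital LLC → Northgate Mining NL (R2): 100% × 20% × 40% = 8% of Silverbay Shipping BV.
Chain via Bluewater Textiles S.p.A. → Redpoint Services GmbH (R2): 100% × 70% × 20% = 14% of Silverbay Shipping BV.
Direct interest in Silverbay Shipping BV: 25%.
Aggregating (R1): 3% + 8% + 14% + 25% = 50%.
50% exceeds the 5% threshold by 45 percentage points.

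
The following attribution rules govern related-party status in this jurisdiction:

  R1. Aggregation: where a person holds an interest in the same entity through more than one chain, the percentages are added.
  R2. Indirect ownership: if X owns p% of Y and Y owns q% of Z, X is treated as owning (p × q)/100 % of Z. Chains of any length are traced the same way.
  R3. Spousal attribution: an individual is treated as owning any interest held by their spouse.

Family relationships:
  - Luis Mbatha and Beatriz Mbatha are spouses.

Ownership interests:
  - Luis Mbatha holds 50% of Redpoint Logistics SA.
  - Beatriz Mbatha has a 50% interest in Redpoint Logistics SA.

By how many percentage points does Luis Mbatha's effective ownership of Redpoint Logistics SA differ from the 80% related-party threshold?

20

By spousal attribution (R3), Luis Mbatha is treated as also owning Beatriz Mbatha's interest in Redpoint Logistics SA, giving 50% + 50% = 100%.
Direct interest in Redpoint Logistics SA: 100%.
100% exceeds the 80% threshold by 20 percentage points.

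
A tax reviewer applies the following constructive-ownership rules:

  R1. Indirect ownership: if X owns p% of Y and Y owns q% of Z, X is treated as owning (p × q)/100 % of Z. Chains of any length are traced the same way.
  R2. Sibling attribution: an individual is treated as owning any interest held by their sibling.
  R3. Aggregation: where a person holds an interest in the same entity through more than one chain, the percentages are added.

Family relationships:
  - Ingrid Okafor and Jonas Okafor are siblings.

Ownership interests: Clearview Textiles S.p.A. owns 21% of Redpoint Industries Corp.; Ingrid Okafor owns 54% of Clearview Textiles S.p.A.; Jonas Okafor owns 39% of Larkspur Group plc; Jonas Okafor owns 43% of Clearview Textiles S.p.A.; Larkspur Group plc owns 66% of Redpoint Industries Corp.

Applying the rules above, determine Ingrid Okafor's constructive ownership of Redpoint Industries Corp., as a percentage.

By sibling attribution (R2), Ingrid Okafor is treated as also owning Jonas Okafor's interest in Clearview Textiles S.p.A, giving 54% + 43% = 97%.
By sibling attribution (R2), Ingrid Okafor is treated as owning Jonas Okafor's 39% interest in Larkspur Group plc.
Chain via Clearview Textiles S.p.A. (R1): 97% × 21% = 20.37% of Redpoint Industries Corp.
Chain via Larkspur Group plc (R1): 39% × 66% = 25.74% of Redpoint Industries Corp.
Aggregating (R3): 20.37% + 25.74% = 46.11%.

46.11%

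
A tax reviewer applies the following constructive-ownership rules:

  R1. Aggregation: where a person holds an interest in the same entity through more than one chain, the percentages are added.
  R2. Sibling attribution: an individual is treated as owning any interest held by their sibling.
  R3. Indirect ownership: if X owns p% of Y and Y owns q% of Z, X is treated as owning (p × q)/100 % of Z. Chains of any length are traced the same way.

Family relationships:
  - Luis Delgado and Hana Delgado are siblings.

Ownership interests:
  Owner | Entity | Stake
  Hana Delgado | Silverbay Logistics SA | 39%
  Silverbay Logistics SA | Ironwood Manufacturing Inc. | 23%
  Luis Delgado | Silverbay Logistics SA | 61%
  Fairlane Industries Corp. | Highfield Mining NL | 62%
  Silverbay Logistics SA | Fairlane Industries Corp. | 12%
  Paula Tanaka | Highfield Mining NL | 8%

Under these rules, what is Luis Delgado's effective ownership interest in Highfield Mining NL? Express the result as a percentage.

7.44%

By sibling attribution (R2), Luis Delgado is treated as also owning Hana Delgado's interest in Silverbay Logistics SA, giving 61% + 39% = 100%.
Chain via Silverbay Logistics SA → Fairlane Industries Corp. (R3): 100% × 12% × 62% = 7.44% of Highfield Mining NL.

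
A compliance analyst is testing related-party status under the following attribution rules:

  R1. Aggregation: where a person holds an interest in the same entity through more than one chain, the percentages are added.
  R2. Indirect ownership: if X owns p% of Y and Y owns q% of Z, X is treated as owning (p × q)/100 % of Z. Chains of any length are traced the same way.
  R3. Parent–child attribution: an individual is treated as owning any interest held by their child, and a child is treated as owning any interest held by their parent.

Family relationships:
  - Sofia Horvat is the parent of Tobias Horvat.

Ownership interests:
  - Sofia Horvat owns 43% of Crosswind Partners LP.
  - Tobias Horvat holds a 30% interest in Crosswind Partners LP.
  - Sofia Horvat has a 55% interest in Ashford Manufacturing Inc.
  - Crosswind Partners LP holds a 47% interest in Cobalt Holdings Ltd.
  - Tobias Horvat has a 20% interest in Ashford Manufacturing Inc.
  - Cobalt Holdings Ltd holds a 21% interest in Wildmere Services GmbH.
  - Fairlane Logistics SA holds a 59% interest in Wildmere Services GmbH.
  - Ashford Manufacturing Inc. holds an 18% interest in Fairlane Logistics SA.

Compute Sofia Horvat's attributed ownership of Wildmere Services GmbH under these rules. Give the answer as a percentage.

15.1701%

By parent–child attribution (R3), Sofia Horvat is treated as also owning Tobias Horvat's interest in Ashford Manufacturing Inc, giving 55% + 20% = 75%.
By parent–child attribution (R3), Sofia Horvat is treated as also owning Tobias Horvat's interest in Crosswind Partners LP, giving 43% + 30% = 73%.
Chain via Ashford Manufacturing Inc. → Fairlane Logistics SA (R2): 75% × 18% × 59% = 7.965% of Wildmere Services GmbH.
Chain via Crosswind Partners LP → Cobalt Holdings Ltd (R2): 73% × 47% × 21% = 7.2051% of Wildmere Services GmbH.
Aggregating (R1): 7.965% + 7.2051% = 15.1701%.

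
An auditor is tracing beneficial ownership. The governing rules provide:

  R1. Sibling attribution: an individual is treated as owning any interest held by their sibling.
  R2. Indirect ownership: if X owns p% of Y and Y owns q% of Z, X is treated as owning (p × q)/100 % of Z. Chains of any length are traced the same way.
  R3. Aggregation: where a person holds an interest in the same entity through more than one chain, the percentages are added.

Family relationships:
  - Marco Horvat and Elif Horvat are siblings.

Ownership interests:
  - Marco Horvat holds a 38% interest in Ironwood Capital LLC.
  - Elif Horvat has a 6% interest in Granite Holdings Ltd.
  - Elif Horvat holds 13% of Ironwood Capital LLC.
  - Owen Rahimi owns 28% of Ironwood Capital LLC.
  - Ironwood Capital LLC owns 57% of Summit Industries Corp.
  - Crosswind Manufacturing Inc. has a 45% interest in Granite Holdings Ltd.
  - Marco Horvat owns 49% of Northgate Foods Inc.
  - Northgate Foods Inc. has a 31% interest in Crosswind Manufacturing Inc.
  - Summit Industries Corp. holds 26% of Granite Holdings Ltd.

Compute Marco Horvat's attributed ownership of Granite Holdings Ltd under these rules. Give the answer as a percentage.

By sibling attribution (R1), Marco Horvat is treated as also owning Elif Horvat's interest in Ironwood Capital LLC, giving 38% + 13% = 51%.
By sibling attribution (R1), Marco Horvat is treated as owning Elif Horvat's 6% interest in Granite Holdings Ltd.
Chain via Northgate Foods Inc. → Crosswind Manufacturing Inc. (R2): 49% × 31% × 45% = 6.8355% of Granite Holdings Ltd.
Chain via Ironwood Capital LLC → Summit Industries Corp. (R2): 51% × 57% × 26% = 7.5582% of Granite Holdings Ltd.
Direct interest in Granite Holdings Ltd: 6%.
Aggregating (R3): 6.8355% + 7.5582% + 6% = 20.3937%.

20.3937%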